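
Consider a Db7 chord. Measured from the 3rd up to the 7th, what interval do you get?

diminished fifth

Db dominant seventh is spelled Db F Ab Cb.
The 3rd is F and the 7th is Cb.
5 letter names make it a fifth; at 6 semitones (a half step narrower than perfect) the quality is diminished.
This 3–7 tritone is the characteristic tension at the heart of the dominant sound.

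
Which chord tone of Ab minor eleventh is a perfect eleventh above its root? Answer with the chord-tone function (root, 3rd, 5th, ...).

11th

The chord tones of Abm11 are Ab, Cb, Eb, Gb, Bb, Db.
The root is Ab. A perfect eleventh above Ab is Db.
Db is the chord's 11th.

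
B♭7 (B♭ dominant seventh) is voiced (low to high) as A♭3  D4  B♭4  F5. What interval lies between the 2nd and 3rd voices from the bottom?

minor sixth

Those voices are D4 and B♭4.
6 letter names make it a sixth; at 8 semitones (a half step narrower than major) the quality is minor.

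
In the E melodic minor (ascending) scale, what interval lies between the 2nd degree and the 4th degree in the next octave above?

minor 10th

Spelling the E melodic minor (ascending) scale: E F# G A B C# D#.
That puts F# below A.
From F# to A: 15 semitones over a tenth = minor.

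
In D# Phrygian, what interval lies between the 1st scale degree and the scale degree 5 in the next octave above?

Spelling D# Phrygian: D# E F# G# A# B C#.
The 1st scale degree is D# and the scale degree 5 (up an octave) is A#.
From D# to A# is 19 semitones, exactly the perfect twelfth.

P12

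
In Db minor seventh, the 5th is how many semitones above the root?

7

Spelling the chord: Db, Fb, Ab, Cb.
Db to Ab is a perfect fifth: 7 semitones.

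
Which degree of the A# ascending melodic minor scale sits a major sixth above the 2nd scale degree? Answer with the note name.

G##

The scale is A# B# C# D# E# F## G##.
The 2nd scale degree is B#; a major sixth above that is G## — scale degree 7.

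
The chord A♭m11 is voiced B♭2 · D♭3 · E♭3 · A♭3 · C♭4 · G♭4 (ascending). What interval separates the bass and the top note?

The outer voices are B♭2 and G♭4.
B♭ up to G♭ is 20 semitones, a half step narrower than a major thirteenth, so the interval is minor.

minor thirteenth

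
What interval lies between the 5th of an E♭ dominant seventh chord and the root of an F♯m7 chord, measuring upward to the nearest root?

A5

The 5th of E♭ dominant seventh is B♭; the root of F♯m7 is F♯.
5 letter names make it a fifth; at 8 semitones (a half step wider than perfect) the quality is augmented.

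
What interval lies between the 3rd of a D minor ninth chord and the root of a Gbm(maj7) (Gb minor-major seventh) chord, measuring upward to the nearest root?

minor 2nd

D minor ninth has F as its 3rd, and Gbm(maj7) (Gb minor-major seventh) has Gb as its root.
From F to Gb: 1 semitone over a second = minor.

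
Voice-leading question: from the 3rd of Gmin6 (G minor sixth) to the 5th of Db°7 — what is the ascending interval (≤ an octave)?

Gmin6 (G minor sixth) has Bb as its 3rd, and Db°7 has Abb as its 5th.
7 letter names make it a seventh; at 9 semitones (a whole step narrower than major) the quality is diminished.

d7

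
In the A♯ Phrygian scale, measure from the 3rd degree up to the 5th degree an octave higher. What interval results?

major tenth

A♯ phrygian: A♯ B C♯ D♯ E♯ F♯ G♯.
3rd degree = C♯; degree 5 (up an octave) = E♯.
From C♯ to E♯ is 16 semitones, exactly the major tenth.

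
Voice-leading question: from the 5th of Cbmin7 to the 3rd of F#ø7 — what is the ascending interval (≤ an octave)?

The 5th of Cbmin7 is Gb; the 3rd of F#ø7 is A.
Gb up to A is 3 semitones, a half step wider than a major second, so the interval is augmented.

augmented second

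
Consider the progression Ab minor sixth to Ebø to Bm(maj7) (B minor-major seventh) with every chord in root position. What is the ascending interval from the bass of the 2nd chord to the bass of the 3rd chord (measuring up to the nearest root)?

The roots are Eb and B.
5 letter names make it a fifth; at 8 semitones (a half step wider than perfect) the quality is augmented.

augmented fifth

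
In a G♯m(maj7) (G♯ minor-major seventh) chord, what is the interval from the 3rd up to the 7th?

G♯ minor-major seventh is spelled G♯ B D♯ F𝄪.
So we need the interval from B up to F𝄪.
B up to F𝄪 is 8 semitones, a half step wider than a perfect fifth, so the interval is augmented.

augmented fifth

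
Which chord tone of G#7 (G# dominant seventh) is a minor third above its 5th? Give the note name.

G# dominant seventh is spelled G#-B#-D#-F#.
The 5th is D#. A minor third above D# is F#.
F# is the chord's 7th.

F#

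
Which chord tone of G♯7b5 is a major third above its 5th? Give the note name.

F#

G♯7b5: G♯ B♯ D F♯.
The 5th is D. A major third above D is F♯.
F♯ is the chord's 7th.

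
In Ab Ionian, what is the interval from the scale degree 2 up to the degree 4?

The scale runs Ab Bb C Db Eb F G.
Scale degree 2 = Bb; degree 4 = Db.
Bb up to Db is 3 semitones, a half step narrower than a major third, so the interval is minor.

minor third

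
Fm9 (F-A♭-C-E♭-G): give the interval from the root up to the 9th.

major ninth

That puts F below G.
Counting 9 letters and 14 half steps from F gives a major ninth.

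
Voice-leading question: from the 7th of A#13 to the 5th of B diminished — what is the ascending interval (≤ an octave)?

A#13 has G# as its 7th, and B diminished has F as its 5th.
From G# to F: 9 semitones over a seventh = diminished.

diminished seventh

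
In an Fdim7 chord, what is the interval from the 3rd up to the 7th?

F°7 (F diminished seventh): F, Ab, Cb, Ebb.
The 3rd is Ab and the 7th is Ebb.
From Ab to Ebb: 6 semitones over a fifth = diminished.

diminished fifth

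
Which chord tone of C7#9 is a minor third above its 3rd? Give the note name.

G

C dominant seventh sharp nine is spelled C E G Bb D#.
The 3rd is E. A minor third above E is G.
G is the chord's 5th.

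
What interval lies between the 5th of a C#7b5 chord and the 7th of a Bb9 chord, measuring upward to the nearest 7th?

minor second

The 5th of C#7b5 is G; the 7th of Bb9 is Ab.
G up to Ab is 1 semitone, a half step narrower than a major second, so the interval is minor.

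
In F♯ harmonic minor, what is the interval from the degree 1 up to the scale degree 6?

F♯ harmonic minor: F♯ G♯ A B C♯ D E♯.
That puts F♯ below D.
F♯ up to D is 8 semitones, a half step narrower than a major sixth, so the interval is minor.

minor sixth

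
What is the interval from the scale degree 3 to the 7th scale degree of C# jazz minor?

A5

C# melodic minor: C# D# E F# G# A# B#.
So we need the interval from E up to B#.
E up to B# is 8 semitones, a half step wider than a perfect fifth, so the interval is augmented.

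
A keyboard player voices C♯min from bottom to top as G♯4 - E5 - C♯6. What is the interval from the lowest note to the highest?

The outer voices are G♯4 and C♯6.
G♯ up to C♯ spans 11 letter names and 17 semitones — a perfect eleventh.

perfect eleventh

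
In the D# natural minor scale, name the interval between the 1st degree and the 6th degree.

D# natural minor: D# E# F# G# A# B C#.
That puts D# below B.
6 letter names make it a sixth; at 8 semitones (a half step narrower than major) the quality is minor.

minor sixth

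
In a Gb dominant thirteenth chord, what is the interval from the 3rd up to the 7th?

Gb dominant thirteenth is spelled Gb–Bb–Db–Fb–Ab–Eb.
3rd = Bb; 7th = Fb.
5 letter names make it a fifth; at 6 semitones (a half step narrower than perfect) the quality is diminished.
That tritone between 3rd and 7th is what gives the dominant seventh its pull toward resolution.

diminished 5th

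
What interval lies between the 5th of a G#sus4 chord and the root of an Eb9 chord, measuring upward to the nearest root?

diminished second

G#sus4 has D# as its 5th, and Eb9 has Eb as its root.
From D# to Eb: 0 semitones over a second = diminished.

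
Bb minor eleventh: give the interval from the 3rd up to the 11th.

major 9th

The chord tones of Bbm11 (Bb minor eleventh) are Bb, Db, F, Ab, C, Eb.
The 3rd is Db and the 11th is Eb.
Db up to Eb spans 9 letter names and 14 semitones — a major ninth.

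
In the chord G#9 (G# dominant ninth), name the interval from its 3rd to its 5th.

G#9 (G# dominant ninth): G#, B#, D#, F#, A#.
That puts B# below D#.
B# up to D# is 3 semitones, a half step narrower than a major third, so the interval is minor.

m3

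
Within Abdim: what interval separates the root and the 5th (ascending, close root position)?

The chord tones of Abdim (Ab diminished) are Ab-Cb-Ebb.
That puts Ab below Ebb.
From Ab to Ebb: 6 semitones over a fifth = diminished.

diminished fifth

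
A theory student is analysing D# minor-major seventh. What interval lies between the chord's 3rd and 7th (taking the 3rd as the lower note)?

The chord tones of D#mM7 are D#, F#, A#, C##.
That puts F# below C##.
From F# to C##: 8 semitones over a fifth = augmented.

augmented fifth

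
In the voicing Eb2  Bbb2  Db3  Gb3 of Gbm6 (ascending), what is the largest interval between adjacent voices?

Adjacent intervals: Eb2→Bbb2 = diminished fifth; Bbb2→Db3 = major third; Db3→Gb3 = perfect fourth.
The largest is Eb2 to Bbb2, a diminished fifth (6 semitones).

d5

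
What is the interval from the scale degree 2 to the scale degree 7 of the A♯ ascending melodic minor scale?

Spelling the A♯ ascending melodic minor scale: A♯ B♯ C♯ D♯ E♯ F𝄪 G𝄪.
So we need the interval from B♯ up to G𝄪.
From B♯ to G𝄪 is 9 semitones, exactly the major sixth.

major sixth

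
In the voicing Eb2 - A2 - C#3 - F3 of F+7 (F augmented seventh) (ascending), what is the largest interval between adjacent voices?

Adjacent intervals: Eb2→A2 = augmented fourth; A2→C#3 = major third; C#3→F3 = diminished fourth.
The largest is Eb2 to A2, an augmented fourth (6 semitones).

augmented 4th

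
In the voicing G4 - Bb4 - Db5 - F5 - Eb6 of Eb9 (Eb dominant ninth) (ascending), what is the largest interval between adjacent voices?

Adjacent intervals: G4→Bb4 = minor third; Bb4→Db5 = minor third; Db5→F5 = major third; F5→Eb6 = minor seventh.
The largest is F5 to Eb6, a minor seventh (10 semitones).

minor 7th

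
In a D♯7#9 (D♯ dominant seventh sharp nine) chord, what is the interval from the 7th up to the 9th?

augmented third

The chord tones of D♯7#9 (D♯ dominant seventh sharp nine) are D♯-F𝄪-A♯-C♯-E𝄪.
The 7th is C♯ and the 9th is E𝄪.
C♯ up to E𝄪 is 5 semitones, a half step wider than a major third, so the interval is augmented.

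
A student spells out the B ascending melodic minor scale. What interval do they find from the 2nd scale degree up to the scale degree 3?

B melodic minor: B C♯ D E F♯ G♯ A♯.
2nd scale degree = C♯; degree 3 = D.
From C♯ to D: 1 semitone over a second = minor.

minor second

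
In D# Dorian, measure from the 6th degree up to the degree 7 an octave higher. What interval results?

minor 9th

Spelling D# Dorian: D# E# F# G# A# B# C#.
The 6th degree is B# and the 7th scale degree (up an octave) is C#.
9 letter names make it a ninth; at 13 semitones (a half step narrower than major) the quality is minor.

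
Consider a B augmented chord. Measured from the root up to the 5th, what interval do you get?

The chord tones of B+ are B–D#–F##.
So we need the interval from B up to F##.
5 letter names make it a fifth; at 8 semitones (a half step wider than perfect) the quality is augmented.

augmented fifth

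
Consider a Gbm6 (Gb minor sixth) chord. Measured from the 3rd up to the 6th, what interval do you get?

A4

Spelling the chord: Gb Bbb Db Eb.
3rd = Bbb; 6th = Eb.
4 letter names make it a fourth; at 6 semitones (a half step wider than perfect) the quality is augmented.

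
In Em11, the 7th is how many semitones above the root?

The chord tones of Em11 (E minor eleventh) are E, G, B, D, F♯, A.
E to D is a minor seventh: 10 semitones.

10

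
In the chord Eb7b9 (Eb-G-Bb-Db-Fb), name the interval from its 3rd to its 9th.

3rd = G; 9th = Fb.
7 letter names make it a seventh; at 9 semitones (a whole step narrower than major) the quality is diminished.

diminished seventh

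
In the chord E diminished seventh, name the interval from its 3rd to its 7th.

diminished fifth

E°7 is spelled E G B♭ D♭.
The 3rd is G and the 7th is D♭.
From G to D♭: 6 semitones over a fifth = diminished.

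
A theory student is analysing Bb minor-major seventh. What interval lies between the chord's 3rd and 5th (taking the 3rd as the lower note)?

major 3rd

Spelling the chord: Bb–Db–F–A.
The 3rd is Db and the 5th is F.
From Db to F is 4 semitones, exactly the major third.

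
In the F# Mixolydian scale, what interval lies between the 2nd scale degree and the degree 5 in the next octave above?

The scale runs F# G# A# B C# D# E.
The 2nd scale degree is G# and the degree 5 (up an octave) is C#.
From G# to C# is 17 semitones, exactly the perfect eleventh.

perfect eleventh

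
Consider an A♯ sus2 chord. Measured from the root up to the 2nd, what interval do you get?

major 2nd

Spelling the chord: A♯–B♯–E♯.
So we need the interval from A♯ up to B♯.
A♯ up to B♯ spans 2 letter names and 2 semitones — a major second.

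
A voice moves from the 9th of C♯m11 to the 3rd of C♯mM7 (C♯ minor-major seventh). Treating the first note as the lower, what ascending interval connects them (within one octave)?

C♯m11 has D♯ as its 9th, and C♯mM7 (C♯ minor-major seventh) has E as its 3rd.
2 letter names make it a second; at 1 semitone (a half step narrower than major) the quality is minor.

minor second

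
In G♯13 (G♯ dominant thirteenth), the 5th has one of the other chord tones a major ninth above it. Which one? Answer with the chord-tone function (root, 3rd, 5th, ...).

G♯13 (G♯ dominant thirteenth) is spelled G♯–B♯–D♯–F♯–A♯–E♯.
The 5th is D♯. A major ninth above D♯ is E♯.
E♯ is the chord's 13th.

13th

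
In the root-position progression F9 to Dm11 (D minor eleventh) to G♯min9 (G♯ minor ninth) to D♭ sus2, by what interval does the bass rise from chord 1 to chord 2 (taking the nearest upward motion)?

major 6th

The roots are F and D.
Counting 6 letters and 9 half steps from F gives a major sixth.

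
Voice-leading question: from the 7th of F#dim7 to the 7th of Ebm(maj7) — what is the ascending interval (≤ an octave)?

major 7th

The 7th of F#dim7 is Eb; the 7th of Ebm(maj7) is D.
Eb up to D spans 7 letter names and 11 semitones — a major seventh.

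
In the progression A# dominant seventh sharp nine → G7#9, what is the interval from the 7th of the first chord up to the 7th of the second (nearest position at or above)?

A# dominant seventh sharp nine has G# as its 7th, and G7#9 has F as its 7th.
G# up to F is 9 semitones, a whole step narrower than a major seventh, so the interval is diminished.

diminished 7th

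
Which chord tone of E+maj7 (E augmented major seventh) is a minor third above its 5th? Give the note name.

Emaj7#5: E G# B# D#.
The 5th is B#. A minor third above B# is D#.
D# is the chord's 7th.

D#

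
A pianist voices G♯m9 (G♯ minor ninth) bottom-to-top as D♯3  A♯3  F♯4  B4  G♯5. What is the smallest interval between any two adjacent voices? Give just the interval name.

Adjacent intervals: D♯3→A♯3 = perfect fifth; A♯3→F♯4 = minor sixth; F♯4→B4 = perfect fourth; B4→G♯5 = major sixth.
The smallest is F♯4 to B4, a perfect fourth (5 semitones).

perfect 4th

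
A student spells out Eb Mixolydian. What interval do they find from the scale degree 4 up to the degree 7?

perfect 4th

The scale runs Eb F G Ab Bb C Db.
That puts Ab below Db.
Counting 4 letters and 5 half steps from Ab gives a perfect fourth.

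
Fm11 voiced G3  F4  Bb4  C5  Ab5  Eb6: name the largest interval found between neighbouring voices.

Adjacent intervals: G3→F4 = minor seventh; F4→Bb4 = perfect fourth; Bb4→C5 = major second; C5→Ab5 = minor sixth; Ab5→Eb6 = perfect fifth.
The largest is G3 to F4, a minor seventh (10 semitones).

m7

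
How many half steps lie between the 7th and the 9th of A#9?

A#9: A# C## E# G# B#.
G# to B# is a major third: 4 semitones.

4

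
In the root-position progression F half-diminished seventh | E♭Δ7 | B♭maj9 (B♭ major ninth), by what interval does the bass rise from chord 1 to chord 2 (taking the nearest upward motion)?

minor seventh

The roots are F and E♭.
7 letter names make it a seventh; at 10 semitones (a half step narrower than major) the quality is minor.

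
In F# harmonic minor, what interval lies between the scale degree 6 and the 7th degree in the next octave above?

augmented ninth

The scale runs F# G# A B C# D E#.
So we need the interval from D up to E#.
From D to E#: 15 semitones over a ninth = augmented.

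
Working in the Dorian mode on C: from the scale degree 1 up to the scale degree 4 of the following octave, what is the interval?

P11

C dorian: C D E♭ F G A B♭.
The scale degree 1 is C and the scale degree 4 (up an octave) is F.
C up to F spans 11 letter names and 17 semitones — a perfect eleventh.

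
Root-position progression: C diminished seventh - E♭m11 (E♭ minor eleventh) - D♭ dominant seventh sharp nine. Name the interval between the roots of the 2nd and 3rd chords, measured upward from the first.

minor 7th

The roots are E♭ and D♭.
7 letter names make it a seventh; at 10 semitones (a half step narrower than major) the quality is minor.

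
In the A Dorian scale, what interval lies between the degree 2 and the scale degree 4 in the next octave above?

The scale runs A B C D E F# G.
The degree 2 is B and the 4th degree (up an octave) is D.
10 letter names make it a tenth; at 15 semitones (a half step narrower than major) the quality is minor.

m10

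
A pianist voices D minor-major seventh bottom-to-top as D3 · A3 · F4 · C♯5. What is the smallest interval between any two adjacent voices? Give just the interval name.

Adjacent intervals: D3→A3 = perfect fifth; A3→F4 = minor sixth; F4→C♯5 = augmented fifth.
The smallest is D3 to A3, a perfect fifth (7 semitones).

perfect fifth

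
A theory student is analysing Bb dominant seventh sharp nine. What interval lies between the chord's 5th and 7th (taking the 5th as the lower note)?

minor third

Spelling the chord: Bb, D, F, Ab, C#.
So we need the interval from F up to Ab.
3 letter names make it a third; at 3 semitones (a half step narrower than major) the quality is minor.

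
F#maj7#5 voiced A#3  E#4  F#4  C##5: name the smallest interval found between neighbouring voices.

Adjacent intervals: A#3→E#4 = perfect fifth; E#4→F#4 = minor second; F#4→C##5 = augmented fifth.
The smallest is E#4 to F#4, a minor second (1 semitone).

minor second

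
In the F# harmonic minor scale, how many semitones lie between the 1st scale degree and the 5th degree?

The scale is F# G# A B C# D E#.
F# up to C# is a perfect fifth — 7 semitones.

7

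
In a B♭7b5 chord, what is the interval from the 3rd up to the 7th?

diminished 5th

B♭ dominant seventh flat five: B♭-D-F♭-A♭.
That puts D below A♭.
D up to A♭ is 6 semitones, a half step narrower than a perfect fifth, so the interval is diminished.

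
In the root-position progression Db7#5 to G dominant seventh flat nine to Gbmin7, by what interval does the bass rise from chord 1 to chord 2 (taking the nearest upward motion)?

The roots are Db and G.
4 letter names make it a fourth; at 6 semitones (a half step wider than perfect) the quality is augmented.

augmented fourth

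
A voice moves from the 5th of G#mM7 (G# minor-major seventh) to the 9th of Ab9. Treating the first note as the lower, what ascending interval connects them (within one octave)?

diminished sixth

The 5th of G#mM7 (G# minor-major seventh) is D#; the 9th of Ab9 is Bb.
D# up to Bb is 7 semitones, a whole step narrower than a major sixth, so the interval is diminished.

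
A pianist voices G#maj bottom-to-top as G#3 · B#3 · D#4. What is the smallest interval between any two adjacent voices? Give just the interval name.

minor 3rd

Adjacent intervals: G#3→B#3 = major third; B#3→D#4 = minor third.
The smallest is B#3 to D#4, a minor third (3 semitones).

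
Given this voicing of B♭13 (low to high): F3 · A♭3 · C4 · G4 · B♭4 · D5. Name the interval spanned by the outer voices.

The outer voices are F3 and D5.
Counting 13 letters and 21 half steps from F gives a major thirteenth.

M13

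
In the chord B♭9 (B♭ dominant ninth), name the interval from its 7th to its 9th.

B♭9: B♭-D-F-A♭-C.
So we need the interval from A♭ up to C.
A♭ up to C spans 3 letter names and 4 semitones — a major third.

major third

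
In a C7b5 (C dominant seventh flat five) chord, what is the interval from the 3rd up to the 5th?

Spelling the chord: C E G♭ B♭.
3rd = E; 5th = G♭.
From E to G♭: 2 semitones over a third = diminished.

diminished third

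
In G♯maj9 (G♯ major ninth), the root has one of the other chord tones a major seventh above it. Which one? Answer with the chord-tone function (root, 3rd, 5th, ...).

7th

G♯ major ninth is spelled G♯, B♯, D♯, F𝄪, A♯.
The root is G♯. A major seventh above G♯ is F𝄪.
F𝄪 is the chord's 7th.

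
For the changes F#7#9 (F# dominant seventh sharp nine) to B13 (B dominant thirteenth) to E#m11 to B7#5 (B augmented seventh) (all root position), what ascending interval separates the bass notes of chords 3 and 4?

d5

The roots are E# and B.
From E# to B: 6 semitones over a fifth = diminished.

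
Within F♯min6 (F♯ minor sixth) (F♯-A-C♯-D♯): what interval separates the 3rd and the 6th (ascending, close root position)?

augmented 4th

That puts A below D♯.
4 letter names make it a fourth; at 6 semitones (a half step wider than perfect) the quality is augmented.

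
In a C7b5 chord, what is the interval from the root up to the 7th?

minor seventh

C7b5 (C dominant seventh flat five): C-E-Gb-Bb.
The root is C and the 7th is Bb.
From C to Bb: 10 semitones over a seventh = minor.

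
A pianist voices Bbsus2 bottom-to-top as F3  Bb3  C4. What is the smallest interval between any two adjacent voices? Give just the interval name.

major second

Adjacent intervals: F3→Bb3 = perfect fourth; Bb3→C4 = major second.
The smallest is Bb3 to C4, a major second (2 semitones).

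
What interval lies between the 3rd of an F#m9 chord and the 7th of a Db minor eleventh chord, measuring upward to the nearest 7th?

F#m9 has A as its 3rd, and Db minor eleventh has Cb as its 7th.
A up to Cb is 2 semitones, a whole step narrower than a major third, so the interval is diminished.

diminished third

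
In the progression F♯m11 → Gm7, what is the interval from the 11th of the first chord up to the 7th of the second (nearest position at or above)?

d5

F♯m11 has B as its 11th, and Gm7 has F as its 7th.
5 letter names make it a fifth; at 6 semitones (a half step narrower than perfect) the quality is diminished.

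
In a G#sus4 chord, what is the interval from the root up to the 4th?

perfect fourth

Spelling the chord: G# C# D#.
Root = G#; 4th = C#.
Counting 4 letters and 5 half steps from G# gives a perfect fourth.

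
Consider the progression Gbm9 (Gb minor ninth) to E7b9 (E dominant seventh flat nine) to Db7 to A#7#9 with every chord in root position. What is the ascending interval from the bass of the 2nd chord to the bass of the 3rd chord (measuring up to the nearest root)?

d7

The roots are E and Db.
7 letter names make it a seventh; at 9 semitones (a whole step narrower than major) the quality is diminished.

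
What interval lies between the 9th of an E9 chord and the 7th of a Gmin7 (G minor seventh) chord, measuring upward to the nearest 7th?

E9 has F# as its 9th, and Gmin7 (G minor seventh) has F as its 7th.
8 letter names make it an octave; at 11 semitones (a half step narrower than perfect) the quality is diminished.

diminished octave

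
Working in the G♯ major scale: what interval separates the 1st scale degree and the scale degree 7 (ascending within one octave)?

major seventh

The scale runs G♯ A♯ B♯ C♯ D♯ E♯ F𝄪.
That puts G♯ below F𝄪.
Counting 7 letters and 11 half steps from G♯ gives a major seventh.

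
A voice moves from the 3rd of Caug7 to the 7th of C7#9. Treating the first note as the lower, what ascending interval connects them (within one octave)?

Caug7 has E as its 3rd, and C7#9 has Bb as its 7th.
5 letter names make it a fifth; at 6 semitones (a half step narrower than perfect) the quality is diminished.

d5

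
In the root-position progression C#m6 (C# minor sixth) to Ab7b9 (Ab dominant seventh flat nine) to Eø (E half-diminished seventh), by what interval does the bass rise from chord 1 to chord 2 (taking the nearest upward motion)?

The roots are C# and Ab.
6 letter names make it a sixth; at 7 semitones (a whole step narrower than major) the quality is diminished.

diminished sixth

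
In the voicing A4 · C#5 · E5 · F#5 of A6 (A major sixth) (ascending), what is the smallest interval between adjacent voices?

Adjacent intervals: A4→C#5 = major third; C#5→E5 = minor third; E5→F#5 = major second.
The smallest is E5 to F#5, a major second (2 semitones).

major second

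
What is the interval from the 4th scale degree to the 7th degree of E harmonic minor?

augmented fourth

The scale runs E F♯ G A B C D♯.
4th scale degree = A; 7th scale degree = D♯.
A up to D♯ is 6 semitones, a half step wider than a perfect fourth, so the interval is augmented.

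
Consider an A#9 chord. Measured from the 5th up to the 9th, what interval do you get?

perfect 5th

The chord tones of A# dominant ninth are A# C## E# G# B#.
That puts E# below B#.
From E# to B# is 7 semitones, exactly the perfect fifth.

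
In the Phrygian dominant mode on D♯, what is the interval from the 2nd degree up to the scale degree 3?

The scale runs D♯ E F𝄪 G♯ A♯ B C♯.
That puts E below F𝄪.
E up to F𝄪 is 3 semitones, a half step wider than a major second, so the interval is augmented.

augmented second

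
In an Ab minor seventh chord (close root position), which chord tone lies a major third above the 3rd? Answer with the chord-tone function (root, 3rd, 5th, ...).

Ab-7 (Ab minor seventh) is spelled Ab–Cb–Eb–Gb.
The 3rd is Cb. A major third above Cb is Eb.
Eb is the chord's 5th.

5th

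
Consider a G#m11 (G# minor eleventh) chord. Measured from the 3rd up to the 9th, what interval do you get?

The chord tones of G#m11 (G# minor eleventh) are G# B D# F# A# C#.
3rd = B; 9th = A#.
From B to A# is 11 semitones, exactly the major seventh.

M7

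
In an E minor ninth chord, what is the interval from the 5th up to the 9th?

The chord tones of Em9 (E minor ninth) are E G B D F♯.
That puts B below F♯.
B up to F♯ spans 5 letter names and 7 semitones — a perfect fifth.

perfect 5th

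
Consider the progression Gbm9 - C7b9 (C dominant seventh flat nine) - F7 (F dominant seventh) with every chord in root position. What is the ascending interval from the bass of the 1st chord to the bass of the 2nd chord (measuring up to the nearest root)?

The roots are Gb and C.
From Gb to C: 6 semitones over a fourth = augmented.

augmented 4th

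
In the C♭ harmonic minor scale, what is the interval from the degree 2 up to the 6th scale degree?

Spelling the C♭ harmonic minor scale: C♭ D♭ E𝄫 F♭ G♭ A𝄫 B♭.
That puts D♭ below A𝄫.
D♭ up to A𝄫 is 6 semitones, a half step narrower than a perfect fifth, so the interval is diminished.

diminished fifth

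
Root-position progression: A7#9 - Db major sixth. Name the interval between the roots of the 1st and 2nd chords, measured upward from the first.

diminished fourth

The roots are A and Db.
From A to Db: 4 semitones over a fourth = diminished.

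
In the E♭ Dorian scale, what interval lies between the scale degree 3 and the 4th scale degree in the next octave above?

E♭ dorian: E♭ F G♭ A♭ B♭ C D♭.
Scale degree 3 = G♭; 4th degree (up an octave) = A♭.
From G♭ to A♭ is 14 semitones, exactly the major ninth.

major ninth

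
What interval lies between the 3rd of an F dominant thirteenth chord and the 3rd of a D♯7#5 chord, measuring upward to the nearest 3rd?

F dominant thirteenth has A as its 3rd, and D♯7#5 has F𝄪 as its 3rd.
A up to F𝄪 is 10 semitones, a half step wider than a major sixth, so the interval is augmented.

A6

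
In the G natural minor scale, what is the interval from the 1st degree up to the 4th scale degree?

G natural minor: G A B♭ C D E♭ F.
So we need the interval from G up to C.
G up to C spans 4 letter names and 5 semitones — a perfect fourth.

P4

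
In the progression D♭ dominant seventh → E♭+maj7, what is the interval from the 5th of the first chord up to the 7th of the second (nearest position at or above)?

The 5th of D♭ dominant seventh is A♭; the 7th of E♭+maj7 is D.
From A♭ to D: 6 semitones over a fourth = augmented.

augmented 4th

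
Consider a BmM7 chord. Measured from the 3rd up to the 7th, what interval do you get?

The chord tones of BmM7 are B D F# A#.
That puts D below A#.
5 letter names make it a fifth; at 8 semitones (a half step wider than perfect) the quality is augmented.

augmented 5th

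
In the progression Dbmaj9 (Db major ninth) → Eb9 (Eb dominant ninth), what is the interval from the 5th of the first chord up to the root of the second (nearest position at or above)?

Dbmaj9 (Db major ninth) has Ab as its 5th, and Eb9 (Eb dominant ninth) has Eb as its root.
From Ab to Eb is 7 semitones, exactly the perfect fifth.

perfect 5th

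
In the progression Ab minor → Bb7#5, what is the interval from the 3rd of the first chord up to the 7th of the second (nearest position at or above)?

Ab minor has Cb as its 3rd, and Bb7#5 has Ab as its 7th.
Counting 6 letters and 9 half steps from Cb gives a major sixth.

major sixth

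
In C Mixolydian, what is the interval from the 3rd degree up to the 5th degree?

m3

C mixolydian: C D E F G A Bb.
That puts E below G.
From E to G: 3 semitones over a third = minor.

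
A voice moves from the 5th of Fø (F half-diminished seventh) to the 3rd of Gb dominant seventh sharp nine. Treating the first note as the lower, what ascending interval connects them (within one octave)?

Fø (F half-diminished seventh) has Cb as its 5th, and Gb dominant seventh sharp nine has Bb as its 3rd.
Counting 7 letters and 11 half steps from Cb gives a major seventh.

major seventh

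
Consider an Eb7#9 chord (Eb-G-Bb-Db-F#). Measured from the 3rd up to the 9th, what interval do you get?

major seventh

That puts G below F#.
G up to F# spans 7 letter names and 11 semitones — a major seventh.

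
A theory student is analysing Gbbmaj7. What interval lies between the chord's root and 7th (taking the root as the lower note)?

M7

Spelling the chord: Gbb, Bbb, Dbb, Fb.
Root = Gbb; 7th = Fb.
From Gbb to Fb is 11 semitones, exactly the major seventh.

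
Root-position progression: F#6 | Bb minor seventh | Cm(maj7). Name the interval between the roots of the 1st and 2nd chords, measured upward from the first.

diminished fourth

The roots are F# and Bb.
From F# to Bb: 4 semitones over a fourth = diminished.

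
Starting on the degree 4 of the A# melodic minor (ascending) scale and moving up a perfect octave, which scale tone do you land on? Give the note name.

The scale is A# B# C# D# E# F## G##.
The degree 4 is D#; a perfect octave above that is D# — scale degree 4.

D#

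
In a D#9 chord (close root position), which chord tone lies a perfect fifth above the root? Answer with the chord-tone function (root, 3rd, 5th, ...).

D# dominant ninth: D#-F##-A#-C#-E#.
The root is D#. A perfect fifth above D# is A#.
A# is the chord's 5th.

5th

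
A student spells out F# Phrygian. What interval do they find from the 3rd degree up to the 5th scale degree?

M3

Spelling F# Phrygian: F# G A B C# D E.
So we need the interval from A up to C#.
A up to C# spans 3 letter names and 4 semitones — a major third.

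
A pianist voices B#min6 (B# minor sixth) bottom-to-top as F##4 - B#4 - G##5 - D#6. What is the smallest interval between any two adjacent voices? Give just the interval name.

perfect 4th

Adjacent intervals: F##4→B#4 = perfect fourth; B#4→G##5 = major sixth; G##5→D#6 = diminished fifth.
The smallest is F##4 to B#4, a perfect fourth (5 semitones).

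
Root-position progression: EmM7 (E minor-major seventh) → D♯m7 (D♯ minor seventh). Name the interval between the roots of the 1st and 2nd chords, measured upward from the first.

major seventh

The roots are E and D♯.
From E to D♯ is 11 semitones, exactly the major seventh.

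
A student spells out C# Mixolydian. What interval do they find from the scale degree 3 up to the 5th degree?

The scale runs C# D# E# F# G# A# B.
The scale degree 3 is E# and the degree 5 is G#.
E# up to G# is 3 semitones, a half step narrower than a major third, so the interval is minor.

minor 3rd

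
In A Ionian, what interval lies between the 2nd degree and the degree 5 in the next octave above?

P11

A major: A B C♯ D E F♯ G♯.
So we need the interval from B up to E.
B up to E spans 11 letter names and 17 semitones — a perfect eleventh.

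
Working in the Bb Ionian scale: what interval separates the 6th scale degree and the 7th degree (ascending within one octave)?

The scale runs Bb C D Eb F G A.
So we need the interval from G up to A.
G up to A spans 2 letter names and 2 semitones — a major second.

major 2nd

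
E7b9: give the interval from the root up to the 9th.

m9

Spelling the chord: E-G#-B-D-F.
So we need the interval from E up to F.
From E to F: 13 semitones over a ninth = minor.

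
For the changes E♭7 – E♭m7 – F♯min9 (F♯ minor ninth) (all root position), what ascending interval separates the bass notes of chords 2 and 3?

augmented second

The roots are E♭ and F♯.
From E♭ to F♯: 3 semitones over a second = augmented.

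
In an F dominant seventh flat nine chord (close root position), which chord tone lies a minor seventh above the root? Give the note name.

Spelling the chord: F-A-C-Eb-Gb.
The root is F. A minor seventh above F is Eb.
Eb is the chord's 7th.

Eb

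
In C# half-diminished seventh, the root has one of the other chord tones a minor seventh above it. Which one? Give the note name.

B

C#ø7 is spelled C#-E-G-B.
The root is C#. A minor seventh above C# is B.
B is the chord's 7th.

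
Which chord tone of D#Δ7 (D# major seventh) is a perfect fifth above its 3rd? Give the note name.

D# major seventh is spelled D#-F##-A#-C##.
The 3rd is F##. A perfect fifth above F## is C##.
C## is the chord's 7th.

C##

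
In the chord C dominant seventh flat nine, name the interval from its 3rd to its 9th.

Spelling the chord: C–E–G–Bb–Db.
So we need the interval from E up to Db.
From E to Db: 9 semitones over a seventh = diminished.

diminished 7th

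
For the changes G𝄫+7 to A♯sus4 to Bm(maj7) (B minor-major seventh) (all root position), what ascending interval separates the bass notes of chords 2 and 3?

The roots are A♯ and B.
From A♯ to B: 1 semitone over a second = minor.

m2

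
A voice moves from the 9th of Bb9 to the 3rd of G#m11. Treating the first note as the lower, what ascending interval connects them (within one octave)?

Bb9 has C as its 9th, and G#m11 has B as its 3rd.
From C to B is 11 semitones, exactly the major seventh.

major seventh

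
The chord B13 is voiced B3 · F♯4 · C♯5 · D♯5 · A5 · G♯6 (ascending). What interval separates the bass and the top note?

The outer voices are B3 and G♯6.
B up to G♯ spans 20 letter names and 33 semitones — a major 20th.

major 20th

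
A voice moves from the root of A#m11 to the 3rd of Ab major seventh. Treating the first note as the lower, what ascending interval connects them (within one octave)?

diminished 3rd

A#m11 has A# as its root, and Ab major seventh has C as its 3rd.
From A# to C: 2 semitones over a third = diminished.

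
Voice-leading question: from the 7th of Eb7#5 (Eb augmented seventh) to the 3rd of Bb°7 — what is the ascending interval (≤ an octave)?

Eb7#5 (Eb augmented seventh) has Db as its 7th, and Bb°7 has Db as its 3rd.
Db up to Db spans 1 letter names and 0 semitones — a perfect unison.

P1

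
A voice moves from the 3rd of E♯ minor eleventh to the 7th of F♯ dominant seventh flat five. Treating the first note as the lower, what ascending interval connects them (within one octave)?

E♯ minor eleventh has G♯ as its 3rd, and F♯ dominant seventh flat five has E as its 7th.
6 letter names make it a sixth; at 8 semitones (a half step narrower than major) the quality is minor.

minor sixth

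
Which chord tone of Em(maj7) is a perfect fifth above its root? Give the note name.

B

EmM7: E G B D♯.
The root is E. A perfect fifth above E is B.
B is the chord's 5th.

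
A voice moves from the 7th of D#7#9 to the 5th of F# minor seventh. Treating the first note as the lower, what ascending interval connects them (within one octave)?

The 7th of D#7#9 is C#; the 5th of F# minor seventh is C#.
From C# to C# is 0 semitones, exactly the perfect unison.

perfect 1st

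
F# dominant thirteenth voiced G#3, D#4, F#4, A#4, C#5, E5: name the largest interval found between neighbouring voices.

Adjacent intervals: G#3→D#4 = perfect fifth; D#4→F#4 = minor third; F#4→A#4 = major third; A#4→C#5 = minor third; C#5→E5 = minor third.
The largest is G#3 to D#4, a perfect fifth (7 semitones).

perfect fifth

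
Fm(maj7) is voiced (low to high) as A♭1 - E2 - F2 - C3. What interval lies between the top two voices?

perfect fifth

Those voices are F2 and C3.
Counting 5 letters and 7 half steps from F gives a perfect fifth.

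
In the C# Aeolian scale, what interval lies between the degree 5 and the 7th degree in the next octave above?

minor 10th

The scale runs C# D# E F# G# A B.
So we need the interval from G# up to B.
10 letter names make it a tenth; at 15 semitones (a half step narrower than major) the quality is minor.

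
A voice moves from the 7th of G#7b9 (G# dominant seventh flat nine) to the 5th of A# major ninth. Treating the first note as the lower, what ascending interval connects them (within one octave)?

major 7th

The 7th of G#7b9 (G# dominant seventh flat nine) is F#; the 5th of A# major ninth is E#.
From F# to E# is 11 semitones, exactly the major seventh.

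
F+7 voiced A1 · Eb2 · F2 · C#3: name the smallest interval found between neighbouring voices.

major 2nd

Adjacent intervals: A1→Eb2 = diminished fifth; Eb2→F2 = major second; F2→C#3 = augmented fifth.
The smallest is Eb2 to F2, a major second (2 semitones).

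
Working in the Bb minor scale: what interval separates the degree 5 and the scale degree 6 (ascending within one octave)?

Bb natural minor: Bb C Db Eb F Gb Ab.
That puts F below Gb.
F up to Gb is 1 semitone, a half step narrower than a major second, so the interval is minor.

minor 2nd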